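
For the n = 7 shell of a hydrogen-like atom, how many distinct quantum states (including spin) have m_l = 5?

With n = 7 the allowed l are 0, 1, …, 6.
Orbitals with m_l = 5, by l: l=5 → 1; l=6 → 1.
Orbitals: 1 + 1 = 2. Each orbital carries two spin states, so 2 × 2 = 4 states.

4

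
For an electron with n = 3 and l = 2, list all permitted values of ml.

-2, -1, 0, 1, 2

ml takes every integer from −l to +l. With l = 2 that gives the 5 values -2, -1, 0, 1, 2.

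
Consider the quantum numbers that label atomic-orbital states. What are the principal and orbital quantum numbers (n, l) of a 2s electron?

The leading integer gives n = 2; the letter 's' means l = 0.

n = 2, l = 0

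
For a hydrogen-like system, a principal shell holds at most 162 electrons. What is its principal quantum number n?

2n² = 162 ⇒ n² = 81 ⇒ n = 9.

n = 9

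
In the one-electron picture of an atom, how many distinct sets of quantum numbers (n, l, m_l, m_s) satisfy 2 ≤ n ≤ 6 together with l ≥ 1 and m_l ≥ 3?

20

Per-shell orbital counts meeting the constraint:
n=4 → 1; n=5 → 3; n=6 → 6.
Orbitals: 1 + 3 + 6 = 10. Including both spin states (m_s = ±1/2) gives 2 × 10 = 20 states.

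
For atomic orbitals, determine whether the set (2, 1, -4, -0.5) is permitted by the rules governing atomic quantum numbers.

Not allowed

The magnetic quantum number must satisfy −l ≤ m_l ≤ l. With l = 1, m_l can only be -1, 0, 1, so m_l = -4 is forbidden.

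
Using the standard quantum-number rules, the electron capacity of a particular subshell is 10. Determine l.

l = 2

2(2l+1) = 10 ⇒ 2l+1 = 5 ⇒ l = 2.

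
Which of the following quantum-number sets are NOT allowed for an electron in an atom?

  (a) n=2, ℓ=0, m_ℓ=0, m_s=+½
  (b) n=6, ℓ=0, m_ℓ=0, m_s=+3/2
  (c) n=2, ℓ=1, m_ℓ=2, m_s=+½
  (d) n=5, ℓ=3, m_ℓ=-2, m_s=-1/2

(b) and (c)

(b) has m_s = +3/2, but an electron's spin must be ±1/2.
(c) has |m_ℓ| = 2 > ℓ = 1, violating −ℓ ≤ m_ℓ ≤ ℓ.
The remaining sets (a), (d) satisfy all four rules.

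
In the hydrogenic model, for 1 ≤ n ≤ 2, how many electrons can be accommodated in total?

10

Total orbitals = 1² + 2² = 5. Doubling for spin gives 10 electrons.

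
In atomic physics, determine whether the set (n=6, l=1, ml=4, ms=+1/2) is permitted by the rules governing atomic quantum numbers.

No

The magnetic quantum number must satisfy −l ≤ ml ≤ l. With l = 1, ml can only be -1, 0, 1, so ml = 4 is forbidden.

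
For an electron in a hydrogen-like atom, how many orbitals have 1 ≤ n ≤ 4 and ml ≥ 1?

Per-shell orbital counts meeting the constraint:
n=2 → 1; n=3 → 3; n=4 → 6.
Total orbitals: 1 + 3 + 6 = 10.

10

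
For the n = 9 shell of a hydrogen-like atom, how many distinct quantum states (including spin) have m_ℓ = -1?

16

Orbitals with m_ℓ = -1, by ℓ: ℓ=1 → 1; ℓ=2 → 1; ℓ=3 → 1; ℓ=4 → 1; ℓ=5 → 1; ℓ=6 → 1; ℓ=7 → 1; ℓ=8 → 1.
Orbitals: 1 + 1 + 1 + 1 + 1 + 1 + 1 + 1 = 8. Each orbital carries two spin states, so 8 × 2 = 16 states.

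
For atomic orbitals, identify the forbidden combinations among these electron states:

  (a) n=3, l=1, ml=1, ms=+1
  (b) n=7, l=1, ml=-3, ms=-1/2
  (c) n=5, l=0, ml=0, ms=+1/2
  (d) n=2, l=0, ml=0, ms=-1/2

(a) has ms = +1, but an electron's spin must be ±1/2.
(b) has |ml| = 3 > l = 1, violating −l ≤ ml ≤ l.
The remaining sets (c), (d) satisfy all four rules.

(a) and (b)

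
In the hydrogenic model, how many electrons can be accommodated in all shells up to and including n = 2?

Total orbitals = 1² + 2² = 5. Doubling for spin gives 10 electrons.

10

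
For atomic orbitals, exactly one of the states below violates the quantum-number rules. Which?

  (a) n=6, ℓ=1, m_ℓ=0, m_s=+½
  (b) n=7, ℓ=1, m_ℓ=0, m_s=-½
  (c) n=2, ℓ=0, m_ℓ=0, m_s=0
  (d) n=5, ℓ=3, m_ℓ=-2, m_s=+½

(c)

(c) has m_s = 0, but an electron's spin must be ±1/2.
The remaining sets (a), (b), (d) satisfy all four rules.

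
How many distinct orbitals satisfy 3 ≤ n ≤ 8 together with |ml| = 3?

30

Go shell by shell, enumerating (l, ml) with |ml| = 3:
n=4 → 2; n=5 → 4; n=6 → 6; n=7 → 8; n=8 → 10.
Total orbitals: 2 + 4 + 6 + 8 + 10 = 30.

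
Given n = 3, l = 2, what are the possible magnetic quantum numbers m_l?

-2, -1, 0, 1, 2

m_l takes every integer from −l to +l. With l = 2 that gives the 5 values -2, -1, 0, 1, 2.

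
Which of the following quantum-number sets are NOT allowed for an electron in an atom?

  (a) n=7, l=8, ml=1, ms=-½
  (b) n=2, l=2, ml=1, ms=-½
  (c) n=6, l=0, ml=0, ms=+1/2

(a) and (b)

(a) has l = 8 ≥ n = 7, violating 0 ≤ l ≤ n−1.
(b) has l = 2 ≥ n = 2, violating 0 ≤ l ≤ n−1.
The remaining set (c) satisfies all four rules.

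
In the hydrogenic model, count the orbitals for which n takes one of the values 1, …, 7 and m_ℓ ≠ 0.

Treat each shell separately and count matching orbitals:
n=2 → 2; n=3 → 6; n=4 → 12; n=5 → 20; n=6 → 30; n=7 → 42.
Total orbitals: 2 + 6 + 12 + 20 + 30 + 42 = 112.

112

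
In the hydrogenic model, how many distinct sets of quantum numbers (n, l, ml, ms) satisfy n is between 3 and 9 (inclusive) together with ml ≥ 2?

Count contributing orbitals for each principal shell:
n=3 → 1; n=4 → 3; n=5 → 6; n=6 → 10; n=7 → 15; n=8 → 21; n=9 → 28.
Orbitals: 1 + 3 + 6 + 10 + 15 + 21 + 28 = 84. Including both spin states (ms = ±1/2) gives 2 × 84 = 168 states.

168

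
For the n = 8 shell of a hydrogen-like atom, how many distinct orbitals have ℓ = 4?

With n = 8 the allowed ℓ are 0, 1, …, 7.
Contributions: ℓ=4 → 9.
Total orbitals: 9.

9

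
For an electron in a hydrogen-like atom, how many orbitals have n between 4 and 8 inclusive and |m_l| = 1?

Work shell by shell — for each n, count the (l, m_l) pairs that satisfy |m_l| = 1:
n=4 → 6; n=5 → 8; n=6 → 10; n=7 → 12; n=8 → 14.
Total orbitals: 6 + 8 + 10 + 12 + 14 = 50.

50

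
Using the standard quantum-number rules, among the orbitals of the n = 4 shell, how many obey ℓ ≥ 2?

12

With n = 4 the allowed ℓ are 0, 1, …, 3.
The (ℓ, m_ℓ) pairs meeting ℓ ≥ 2 give: ℓ=2 → 5; ℓ=3 → 7.
Total orbitals: 5 + 7 = 12.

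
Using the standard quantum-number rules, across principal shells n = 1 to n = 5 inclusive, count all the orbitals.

55

Shell n has n² orbitals: 1²=1 + 2²=4 + 3²=9 + 4²=16 + 5²=25 = 55 orbitals.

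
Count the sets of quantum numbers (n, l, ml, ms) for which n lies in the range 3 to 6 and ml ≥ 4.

8

Treat each shell separately and count matching orbitals:
n=5 → 1; n=6 → 3.
Orbitals: 1 + 3 = 4. Including both spin states (ms = ±1/2) gives 2 × 4 = 8 states.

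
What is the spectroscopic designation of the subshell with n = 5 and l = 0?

l = 0 corresponds to the letter 's', so the subshell is 5s.

5s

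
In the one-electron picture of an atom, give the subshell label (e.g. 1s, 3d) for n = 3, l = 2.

3d

l = 2 corresponds to the letter 'd', so the subshell is 3d.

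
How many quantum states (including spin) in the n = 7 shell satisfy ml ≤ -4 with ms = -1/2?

Per l-value: l=4 → 1; l=5 → 2; l=6 → 3.
Orbitals: 1 + 2 + 3 = 6. With ms fixed to a single value there is one state per orbital, giving 6 states.

6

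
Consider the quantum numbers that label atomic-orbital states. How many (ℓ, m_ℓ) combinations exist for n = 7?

49

The n = 7 shell contains n² = 7² = 49 orbitals.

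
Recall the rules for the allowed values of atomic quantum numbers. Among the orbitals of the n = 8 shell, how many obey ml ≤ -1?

28

Go through l = 0, …, 7 (the values permitted for n = 8).
Contributions: l=1 → 1; l=2 → 2; l=3 → 3; l=4 → 4; l=5 → 5; l=6 → 6; l=7 → 7.
Total orbitals: 1 + 2 + 3 + 4 + 5 + 6 + 7 = 28.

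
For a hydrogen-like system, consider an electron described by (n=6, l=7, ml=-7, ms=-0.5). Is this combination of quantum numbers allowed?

The orbital quantum number must satisfy 0 ≤ l ≤ n−1. With n = 6 the allowed l values are 0, 1, 2, 3, 4, 5, so l = 7 is out of range.

Not allowed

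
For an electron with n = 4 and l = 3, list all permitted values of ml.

-3, -2, -1, 0, 1, 2, 3

ml takes every integer from −l to +l. With l = 3 that gives the 7 values -3, -2, -1, 0, 1, 2, 3.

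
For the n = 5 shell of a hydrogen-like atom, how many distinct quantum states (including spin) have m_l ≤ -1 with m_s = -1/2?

Go through l = 0, …, 4 (the values permitted for n = 5).
Orbitals with m_l ≤ -1, by l: l=1 → 1; l=2 → 2; l=3 → 3; l=4 → 4.
Orbitals: 1 + 2 + 3 + 4 = 10. With m_s fixed to a single value there is one state per orbital, giving 10 states.

10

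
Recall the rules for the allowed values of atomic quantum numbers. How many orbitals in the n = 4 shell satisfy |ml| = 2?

With n = 4 the allowed l are 0, 1, …, 3.
Per l-value: l=2 → 2; l=3 → 2.
Total orbitals: 2 + 2 = 4.

4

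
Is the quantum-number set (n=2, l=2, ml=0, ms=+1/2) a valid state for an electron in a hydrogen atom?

The orbital quantum number must satisfy 0 ≤ l ≤ n−1. With n = 2 the allowed l values are 0, 1, so l = 2 is out of range.

Not allowed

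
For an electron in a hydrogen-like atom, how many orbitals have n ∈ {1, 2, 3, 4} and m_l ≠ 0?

Work shell by shell — for each n, count the (l, m_l) pairs that satisfy m_l ≠ 0:
n=2 → 2; n=3 → 6; n=4 → 12.
Total orbitals: 2 + 6 + 12 = 20.

20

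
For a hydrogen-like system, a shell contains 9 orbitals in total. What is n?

n = 3

n² = 9 ⇒ n = 3.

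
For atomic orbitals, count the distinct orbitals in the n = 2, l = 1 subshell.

A subshell has 2l+1 orbitals; with l = 1, that's 3.

3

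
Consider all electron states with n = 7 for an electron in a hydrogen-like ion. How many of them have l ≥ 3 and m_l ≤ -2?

The n = 7 shell has l = 0 through 6; check each.
Orbitals with l ≥ 3 and m_l ≤ -2, by l: l=3 → 2; l=4 → 3; l=5 → 4; l=6 → 5.
Orbitals: 2 + 3 + 4 + 5 = 14. Each orbital carries two spin states, so 14 × 2 = 28 states.

28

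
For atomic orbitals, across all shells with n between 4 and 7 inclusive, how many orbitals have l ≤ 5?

113

For each n in the range, tally the orbitals obeying l ≤ 5:
n=4 → 16; n=5 → 25; n=6 → 36; n=7 → 36.
Total orbitals: 16 + 25 + 36 + 36 = 113.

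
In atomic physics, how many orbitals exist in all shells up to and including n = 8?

204

Total orbitals = 1² + 2² + 3² + 4² + 5² + 6² + 7² + 8² = 204.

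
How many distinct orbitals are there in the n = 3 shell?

The n = 3 shell contains n² = 3² = 9 orbitals.

9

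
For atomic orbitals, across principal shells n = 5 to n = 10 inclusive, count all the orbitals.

355

Shell n has n² orbitals: 5²=25 + 6²=36 + 7²=49 + 8²=64 + 9²=81 + 10²=100 = 355 orbitals.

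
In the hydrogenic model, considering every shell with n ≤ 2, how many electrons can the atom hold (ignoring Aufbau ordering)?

10

Total orbitals = 1² + 2² = 5. Doubling for spin gives 10 electrons.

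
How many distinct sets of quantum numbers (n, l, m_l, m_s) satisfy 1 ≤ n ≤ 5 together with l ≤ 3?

92

For each n in the range, tally the orbitals obeying l ≤ 3:
n=1 → 1; n=2 → 4; n=3 → 9; n=4 → 16; n=5 → 16.
Orbitals: 1 + 4 + 9 + 16 + 16 = 46. Including both spin states (m_s = ±1/2) gives 2 × 46 = 92 states.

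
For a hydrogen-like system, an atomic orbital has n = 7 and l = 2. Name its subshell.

7d

l = 2 corresponds to the letter 'd', so the subshell is 7d.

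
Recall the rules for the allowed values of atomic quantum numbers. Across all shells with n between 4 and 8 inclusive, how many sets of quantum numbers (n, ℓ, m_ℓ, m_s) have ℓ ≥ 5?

Go shell by shell, enumerating (ℓ, m_ℓ) with ℓ ≥ 5:
n=6 → 11; n=7 → 24; n=8 → 39.
Orbitals: 11 + 24 + 39 = 74. Including both spin states (m_s = ±1/2) gives 2 × 74 = 148 states.

148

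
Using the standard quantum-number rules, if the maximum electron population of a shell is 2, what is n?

n = 1

2n² = 2 ⇒ n² = 1 ⇒ n = 1.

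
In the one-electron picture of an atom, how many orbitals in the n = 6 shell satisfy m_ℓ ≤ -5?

1

Go through ℓ = 0, …, 5 (the values permitted for n = 6).
The (ℓ, m_ℓ) pairs meeting m_ℓ ≤ -5 give: ℓ=5 → 1.
Total orbitals: 1.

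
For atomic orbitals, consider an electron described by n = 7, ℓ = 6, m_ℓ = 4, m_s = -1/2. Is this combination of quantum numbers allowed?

Valid

n = 7 is a positive integer. ℓ = 6 satisfies 0 ≤ ℓ ≤ n−1 = 6. m_ℓ = 4 lies in the range −ℓ … +ℓ (here −6 … 6). m_s = -1/2 is one of ±1/2.
All four constraints are satisfied.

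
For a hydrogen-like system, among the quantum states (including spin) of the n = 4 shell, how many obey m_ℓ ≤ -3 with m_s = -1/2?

1

The n = 4 shell has ℓ = 0 through 3; check each.
The (ℓ, m_ℓ) pairs meeting m_ℓ ≤ -3 give: ℓ=3 → 1.
Orbitals: 1. With m_s fixed to a single value there is one state per orbital, giving 1 state.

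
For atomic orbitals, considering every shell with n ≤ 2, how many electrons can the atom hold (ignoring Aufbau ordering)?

Total orbitals = 1² + 2² = 5. Doubling for spin gives 10 electrons.

10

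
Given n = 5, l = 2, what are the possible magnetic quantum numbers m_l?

-2, -1, 0, 1, 2

m_l takes every integer from −l to +l. With l = 2 that gives the 5 values -2, -1, 0, 1, 2.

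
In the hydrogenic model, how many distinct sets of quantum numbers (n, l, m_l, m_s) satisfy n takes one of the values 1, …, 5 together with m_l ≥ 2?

Treat each shell separately and count matching orbitals:
n=3 → 1; n=4 → 3; n=5 → 6.
Orbitals: 1 + 3 + 6 = 10. Including both spin states (m_s = ±1/2) gives 2 × 10 = 20 states.

20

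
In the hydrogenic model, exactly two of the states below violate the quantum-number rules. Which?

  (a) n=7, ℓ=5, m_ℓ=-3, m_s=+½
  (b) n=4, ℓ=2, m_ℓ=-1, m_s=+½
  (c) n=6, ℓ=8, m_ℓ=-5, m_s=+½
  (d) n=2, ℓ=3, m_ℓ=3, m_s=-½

(c) has ℓ = 8 ≥ n = 6, violating 0 ≤ ℓ ≤ n−1.
(d) has ℓ = 3 ≥ n = 2, violating 0 ≤ ℓ ≤ n−1.
The remaining sets (a), (b) satisfy all four rules.

(c) and (d)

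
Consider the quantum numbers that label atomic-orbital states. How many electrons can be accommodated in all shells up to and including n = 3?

Total orbitals = 1² + 2² + 3² = 14. Doubling for spin gives 28 electrons.

28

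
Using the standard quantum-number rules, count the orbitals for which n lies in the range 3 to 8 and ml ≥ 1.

83

Work shell by shell — for each n, count the (l, ml) pairs that satisfy ml ≥ 1:
n=3 → 3; n=4 → 6; n=5 → 10; n=6 → 15; n=7 → 21; n=8 → 28.
Total orbitals: 3 + 6 + 10 + 15 + 21 + 28 = 83.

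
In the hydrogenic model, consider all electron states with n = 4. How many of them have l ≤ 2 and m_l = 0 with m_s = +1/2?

3

Orbitals with l ≤ 2 and m_l = 0, by l: l=0 → 1; l=1 → 1; l=2 → 1.
Orbitals: 1 + 1 + 1 = 3. With m_s fixed to a single value there is one state per orbital, giving 3 states.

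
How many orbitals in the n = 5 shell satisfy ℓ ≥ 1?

24

With n = 5 the allowed ℓ are 0, 1, …, 4.
The (ℓ, m_ℓ) pairs meeting ℓ ≥ 1 give: ℓ=1 → 3; ℓ=2 → 5; ℓ=3 → 7; ℓ=4 → 9.
Total orbitals: 3 + 5 + 7 + 9 = 24.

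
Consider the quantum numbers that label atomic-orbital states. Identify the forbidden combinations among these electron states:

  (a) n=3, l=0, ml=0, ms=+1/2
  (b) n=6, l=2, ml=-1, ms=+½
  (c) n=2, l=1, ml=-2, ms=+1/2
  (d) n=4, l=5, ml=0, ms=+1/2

(c) and (d)

(c) has |ml| = 2 > l = 1, violating −l ≤ ml ≤ l.
(d) has l = 5 ≥ n = 4, violating 0 ≤ l ≤ n−1.
The remaining sets (a), (b) satisfy all four rules.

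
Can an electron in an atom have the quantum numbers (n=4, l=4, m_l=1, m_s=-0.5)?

Not allowed

The orbital quantum number must satisfy 0 ≤ l ≤ n−1. With n = 4 the allowed l values are 0, 1, 2, 3, so l = 4 is out of range.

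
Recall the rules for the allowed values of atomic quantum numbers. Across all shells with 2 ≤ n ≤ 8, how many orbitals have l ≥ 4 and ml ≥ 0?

60

Count contributing orbitals for each principal shell:
n=5 → 5; n=6 → 11; n=7 → 18; n=8 → 26.
Total orbitals: 5 + 11 + 18 + 26 = 60.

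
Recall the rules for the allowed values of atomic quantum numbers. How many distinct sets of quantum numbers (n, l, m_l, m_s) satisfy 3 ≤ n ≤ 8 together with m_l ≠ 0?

332

Work shell by shell — for each n, count the (l, m_l) pairs that satisfy m_l ≠ 0:
n=3 → 6; n=4 → 12; n=5 → 20; n=6 → 30; n=7 → 42; n=8 → 56.
Orbitals: 6 + 12 + 20 + 30 + 42 + 56 = 166. Including both spin states (m_s = ±1/2) gives 2 × 166 = 332 states.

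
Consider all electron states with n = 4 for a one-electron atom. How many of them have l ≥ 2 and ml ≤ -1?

The n = 4 shell has l = 0 through 3; check each.
Orbitals with l ≥ 2 and ml ≤ -1, by l: l=2 → 2; l=3 → 3.
Orbitals: 2 + 3 = 5. Each orbital carries two spin states, so 5 × 2 = 10 states.

10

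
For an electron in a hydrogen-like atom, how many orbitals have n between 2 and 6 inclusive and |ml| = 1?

30

For each n in the range, tally the orbitals obeying |ml| = 1:
n=2 → 2; n=3 → 4; n=4 → 6; n=5 → 8; n=6 → 10.
Total orbitals: 2 + 4 + 6 + 8 + 10 = 30.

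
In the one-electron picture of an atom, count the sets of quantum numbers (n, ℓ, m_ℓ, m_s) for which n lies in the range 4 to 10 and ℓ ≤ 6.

546

For each n in the range, tally the orbitals obeying ℓ ≤ 6:
n=4 → 16; n=5 → 25; n=6 → 36; n=7 → 49; n=8 → 49; n=9 → 49; n=10 → 49.
Orbitals: 16 + 25 + 36 + 49 + 49 + 49 + 49 = 273. Including both spin states (m_s = ±1/2) gives 2 × 273 = 546 states.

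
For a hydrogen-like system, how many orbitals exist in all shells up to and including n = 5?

55

Total orbitals = 1² + 2² + 3² + 4² + 5² = 55.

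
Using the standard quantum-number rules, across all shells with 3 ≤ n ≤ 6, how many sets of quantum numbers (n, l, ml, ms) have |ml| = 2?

Count contributing orbitals for each principal shell:
n=3 → 2; n=4 → 4; n=5 → 6; n=6 → 8.
Orbitals: 2 + 4 + 6 + 8 = 20. Including both spin states (ms = ±1/2) gives 2 × 20 = 40 states.

40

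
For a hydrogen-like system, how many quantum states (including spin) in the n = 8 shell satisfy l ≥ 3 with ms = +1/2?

55

The n = 8 shell has l = 0 through 7; check each.
The (l, ml) pairs meeting l ≥ 3 give: l=3 → 7; l=4 → 9; l=5 → 11; l=6 → 13; l=7 → 15.
Orbitals: 7 + 9 + 11 + 13 + 15 = 55. With ms fixed to a single value there is one state per orbital, giving 55 states.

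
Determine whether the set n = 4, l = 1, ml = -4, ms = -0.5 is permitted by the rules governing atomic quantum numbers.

The magnetic quantum number must satisfy −l ≤ ml ≤ l. With l = 1, ml can only be -1, 0, 1, so ml = -4 is forbidden.

No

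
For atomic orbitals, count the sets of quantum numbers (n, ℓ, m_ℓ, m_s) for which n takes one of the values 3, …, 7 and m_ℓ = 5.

6

Count contributing orbitals for each principal shell:
n=6 → 1; n=7 → 2.
Orbitals: 1 + 2 = 3. Including both spin states (m_s = ±1/2) gives 2 × 3 = 6 states.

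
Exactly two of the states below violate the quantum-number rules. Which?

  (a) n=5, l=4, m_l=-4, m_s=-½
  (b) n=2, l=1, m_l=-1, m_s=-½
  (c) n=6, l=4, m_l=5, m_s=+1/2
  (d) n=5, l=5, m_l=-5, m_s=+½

(c) and (d)

(c) has |m_l| = 5 > l = 4, violating −l ≤ m_l ≤ l.
(d) has l = 5 ≥ n = 5, violating 0 ≤ l ≤ n−1.
The remaining sets (a), (b) satisfy all four rules.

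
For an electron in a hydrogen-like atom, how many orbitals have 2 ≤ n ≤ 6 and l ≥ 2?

70

For each n in the range, tally the orbitals obeying l ≥ 2:
n=3 → 5; n=4 → 12; n=5 → 21; n=6 → 32.
Total orbitals: 5 + 12 + 21 + 32 = 70.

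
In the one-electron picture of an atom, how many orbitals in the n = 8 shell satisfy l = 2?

For n = 8, l ranges over 0 … 7.
Contributions: l=2 → 5.
Total orbitals: 5.

5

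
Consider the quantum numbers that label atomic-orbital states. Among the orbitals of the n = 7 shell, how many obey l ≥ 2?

45

Go through l = 0, …, 6 (the values permitted for n = 7).
Contributions: l=2 → 5; l=3 → 7; l=4 → 9; l=5 → 11; l=6 → 13.
Total orbitals: 5 + 7 + 9 + 11 + 13 = 45.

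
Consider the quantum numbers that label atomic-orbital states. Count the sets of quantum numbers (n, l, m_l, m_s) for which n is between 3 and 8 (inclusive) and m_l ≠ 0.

332

Count contributing orbitals for each principal shell:
n=3 → 6; n=4 → 12; n=5 → 20; n=6 → 30; n=7 → 42; n=8 → 56.
Orbitals: 6 + 12 + 20 + 30 + 42 + 56 = 166. Including both spin states (m_s = ±1/2) gives 2 × 166 = 332 states.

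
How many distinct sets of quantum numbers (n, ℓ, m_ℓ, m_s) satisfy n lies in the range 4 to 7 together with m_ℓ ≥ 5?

Count contributing orbitals for each principal shell:
n=6 → 1; n=7 → 3.
Orbitals: 1 + 3 = 4. Including both spin states (m_s = ±1/2) gives 2 × 4 = 8 states.

8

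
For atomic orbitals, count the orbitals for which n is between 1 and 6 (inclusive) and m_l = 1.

15

Count contributing orbitals for each principal shell:
n=2 → 1; n=3 → 2; n=4 → 3; n=5 → 4; n=6 → 5.
Total orbitals: 1 + 2 + 3 + 4 + 5 = 15.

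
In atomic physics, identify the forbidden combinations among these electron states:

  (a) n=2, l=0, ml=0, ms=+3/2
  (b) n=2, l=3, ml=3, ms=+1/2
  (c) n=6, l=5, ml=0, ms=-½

(a) has ms = +3/2, but an electron's spin must be ±1/2.
(b) has l = 3 ≥ n = 2, violating 0 ≤ l ≤ n−1.
The remaining set (c) satisfies all four rules.

(a) and (b)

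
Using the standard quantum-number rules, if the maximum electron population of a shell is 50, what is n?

2n² = 50 ⇒ n² = 25 ⇒ n = 5.

n = 5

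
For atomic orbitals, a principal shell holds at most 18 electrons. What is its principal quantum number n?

2n² = 18 ⇒ n² = 9 ⇒ n = 3.

n = 3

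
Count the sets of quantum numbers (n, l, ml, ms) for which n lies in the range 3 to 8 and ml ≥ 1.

166

Go shell by shell, enumerating (l, ml) with ml ≥ 1:
n=3 → 3; n=4 → 6; n=5 → 10; n=6 → 15; n=7 → 21; n=8 → 28.
Orbitals: 3 + 6 + 10 + 15 + 21 + 28 = 83. Including both spin states (ms = ±1/2) gives 2 × 83 = 166 states.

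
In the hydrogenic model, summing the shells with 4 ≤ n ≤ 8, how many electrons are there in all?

Shell n has n² orbitals: 4²=16 + 5²=25 + 6²=36 + 7²=49 + 8²=64 = 190 orbitals.
Two spin states per orbital: 2 × 190 = 380 electrons.

380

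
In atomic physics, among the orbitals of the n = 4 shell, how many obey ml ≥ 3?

The n = 4 shell has l = 0 through 3; check each.
Orbitals with ml ≥ 3, by l: l=3 → 1.
Total orbitals: 1.

1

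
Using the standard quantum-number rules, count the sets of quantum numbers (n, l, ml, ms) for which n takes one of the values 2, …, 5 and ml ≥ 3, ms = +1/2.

4

Work shell by shell — for each n, count the (l, ml) pairs that satisfy ml ≥ 3:
n=4 → 1; n=5 → 3.
Orbitals: 1 + 3 = 4. With ms fixed to +1/2 there is one state per orbital, so 4 states.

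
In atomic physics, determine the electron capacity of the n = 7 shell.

98

A shell holds 2n² electrons: 2 × 7² = 2 × 49 = 98.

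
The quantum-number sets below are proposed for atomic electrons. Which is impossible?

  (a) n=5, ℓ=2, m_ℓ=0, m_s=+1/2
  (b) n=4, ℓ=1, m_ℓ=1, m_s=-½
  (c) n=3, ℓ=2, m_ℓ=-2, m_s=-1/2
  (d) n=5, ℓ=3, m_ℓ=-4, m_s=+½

(d) has |m_ℓ| = 4 > ℓ = 3, violating −ℓ ≤ m_ℓ ≤ ℓ.
The remaining sets (a), (b), (c) satisfy all four rules.

(d)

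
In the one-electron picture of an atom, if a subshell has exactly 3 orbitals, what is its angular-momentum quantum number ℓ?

ℓ = 1

2ℓ+1 = 3 gives ℓ = 1.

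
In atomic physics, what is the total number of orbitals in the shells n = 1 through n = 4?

30

Shell n has n² orbitals: 1²=1 + 2²=4 + 3²=9 + 4²=16 = 30 orbitals.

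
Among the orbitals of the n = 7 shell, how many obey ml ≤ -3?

10

Orbitals with ml ≤ -3, by l: l=3 → 1; l=4 → 2; l=5 → 3; l=6 → 4.
Total orbitals: 1 + 2 + 3 + 4 = 10.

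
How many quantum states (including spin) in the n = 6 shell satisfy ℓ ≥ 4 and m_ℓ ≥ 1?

18

Go through ℓ = 0, …, 5 (the values permitted for n = 6).
Per ℓ-value: ℓ=4 → 4; ℓ=5 → 5.
Orbitals: 4 + 5 = 9. Each orbital carries two spin states, so 9 × 2 = 18 states.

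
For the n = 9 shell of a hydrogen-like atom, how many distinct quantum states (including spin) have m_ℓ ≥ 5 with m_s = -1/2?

For n = 9, ℓ ranges over 0 … 8.
Orbitals with m_ℓ ≥ 5, by ℓ: ℓ=5 → 1; ℓ=6 → 2; ℓ=7 → 3; ℓ=8 → 4.
Orbitals: 1 + 2 + 3 + 4 = 10. With m_s fixed to a single value there is one state per orbital, giving 10 states.

10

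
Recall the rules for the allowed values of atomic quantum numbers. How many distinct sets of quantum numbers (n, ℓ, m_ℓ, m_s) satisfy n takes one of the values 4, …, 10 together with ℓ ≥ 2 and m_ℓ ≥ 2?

238

Count contributing orbitals for each principal shell:
n=4 → 3; n=5 → 6; n=6 → 10; n=7 → 15; n=8 → 21; n=9 → 28; n=10 → 36.
Orbitals: 3 + 6 + 10 + 15 + 21 + 28 + 36 = 119. Including both spin states (m_s = ±1/2) gives 2 × 119 = 238 states.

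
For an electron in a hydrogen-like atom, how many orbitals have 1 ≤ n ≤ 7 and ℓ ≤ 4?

Treat each shell separately and count matching orbitals:
n=1 → 1; n=2 → 4; n=3 → 9; n=4 → 16; n=5 → 25; n=6 → 25; n=7 → 25.
Total orbitals: 1 + 4 + 9 + 16 + 25 + 25 + 25 = 105.

105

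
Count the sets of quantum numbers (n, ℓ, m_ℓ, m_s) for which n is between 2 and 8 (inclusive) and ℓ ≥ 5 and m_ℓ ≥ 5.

Treat each shell separately and count matching orbitals:
n=6 → 1; n=7 → 3; n=8 → 6.
Orbitals: 1 + 3 + 6 = 10. Including both spin states (m_s = ±1/2) gives 2 × 10 = 20 states.

20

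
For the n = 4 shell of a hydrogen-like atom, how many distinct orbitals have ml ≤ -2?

Go through l = 0, …, 3 (the values permitted for n = 4).
The (l, ml) pairs meeting ml ≤ -2 give: l=2 → 1; l=3 → 2.
Total orbitals: 1 + 2 = 3.

3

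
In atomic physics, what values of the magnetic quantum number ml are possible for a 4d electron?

The 4d subshell has l = 2, and ml takes every integer from −l to +l. With l = 2 that gives the 5 values -2, -1, 0, 1, 2.

-2, -1, 0, 1, 2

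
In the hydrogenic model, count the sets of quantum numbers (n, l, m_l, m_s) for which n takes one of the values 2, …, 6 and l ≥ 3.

For each n in the range, tally the orbitals obeying l ≥ 3:
n=4 → 7; n=5 → 16; n=6 → 27.
Orbitals: 7 + 16 + 27 = 50. Including both spin states (m_s = ±1/2) gives 2 × 50 = 100 states.

100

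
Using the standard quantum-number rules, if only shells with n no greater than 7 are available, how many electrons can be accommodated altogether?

280

Total orbitals = 1² + 2² + 3² + 4² + 5² + 6² + 7² = 140. Doubling for spin gives 280 electrons.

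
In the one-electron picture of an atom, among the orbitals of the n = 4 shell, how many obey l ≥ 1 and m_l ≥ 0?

9

The (l, m_l) pairs meeting l ≥ 1 and m_l ≥ 0 give: l=1 → 2; l=2 → 3; l=3 → 4.
Total orbitals: 2 + 3 + 4 = 9.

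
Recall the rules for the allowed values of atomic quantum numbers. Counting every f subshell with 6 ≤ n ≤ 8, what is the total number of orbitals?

An f subshell (l = 3) exists for every n ≥ 4, so shells n = 6, 7, 8 each contribute one — 3 subshells.
Since each f subshell has 2·3+1 = 7 orbitals, the total is 3 × 7 = 21.

21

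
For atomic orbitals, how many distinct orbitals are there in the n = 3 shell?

The n = 3 shell contains n² = 3² = 9 orbitals.

9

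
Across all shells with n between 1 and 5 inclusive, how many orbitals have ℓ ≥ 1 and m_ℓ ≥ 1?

Count contributing orbitals for each principal shell:
n=2 → 1; n=3 → 3; n=4 → 6; n=5 → 10.
Total orbitals: 1 + 3 + 6 + 10 = 20.

20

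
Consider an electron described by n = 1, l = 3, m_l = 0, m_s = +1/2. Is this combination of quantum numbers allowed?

Invalid

The orbital quantum number must satisfy 0 ≤ l ≤ n−1. With n = 1 the allowed l values are 0, so l = 3 is out of range.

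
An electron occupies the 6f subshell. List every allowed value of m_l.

The 6f subshell has l = 3, and m_l takes every integer from −l to +l. With l = 3 that gives the 7 values -3, -2, -1, 0, 1, 2, 3.

-3, -2, -1, 0, 1, 2, 3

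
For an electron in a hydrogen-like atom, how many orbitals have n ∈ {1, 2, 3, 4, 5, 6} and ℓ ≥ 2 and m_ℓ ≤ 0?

40

Per-shell orbital counts meeting the constraint:
n=3 → 3; n=4 → 7; n=5 → 12; n=6 → 18.
Total orbitals: 3 + 7 + 12 + 18 = 40.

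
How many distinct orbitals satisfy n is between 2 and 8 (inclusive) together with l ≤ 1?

28

Count contributing orbitals for each principal shell:
n=2 → 4; n=3 → 4; n=4 → 4; n=5 → 4; n=6 → 4; n=7 → 4; n=8 → 4.
Total orbitals: 4 + 4 + 4 + 4 + 4 + 4 + 4 = 28.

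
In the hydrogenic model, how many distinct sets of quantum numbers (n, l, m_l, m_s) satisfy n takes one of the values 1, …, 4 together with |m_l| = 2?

12

Work shell by shell — for each n, count the (l, m_l) pairs that satisfy |m_l| = 2:
n=3 → 2; n=4 → 4.
Orbitals: 2 + 4 = 6. Including both spin states (m_s = ±1/2) gives 2 × 6 = 12 states.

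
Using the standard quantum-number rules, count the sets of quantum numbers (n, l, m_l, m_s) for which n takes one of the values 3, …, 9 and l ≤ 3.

210

Go shell by shell, enumerating (l, m_l) with l ≤ 3:
n=3 → 9; n=4 → 16; n=5 → 16; n=6 → 16; n=7 → 16; n=8 → 16; n=9 → 16.
Orbitals: 9 + 16 + 16 + 16 + 16 + 16 + 16 = 105. Including both spin states (m_s = ±1/2) gives 2 × 105 = 210 states.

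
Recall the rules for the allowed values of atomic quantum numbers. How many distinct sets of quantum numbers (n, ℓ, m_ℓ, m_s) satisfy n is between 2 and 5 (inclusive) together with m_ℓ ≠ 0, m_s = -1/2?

40

Per-shell orbital counts meeting the constraint:
n=2 → 2; n=3 → 6; n=4 → 12; n=5 → 20.
Orbitals: 2 + 6 + 12 + 20 = 40. With m_s fixed to -1/2 there is one state per orbital, so 40 states.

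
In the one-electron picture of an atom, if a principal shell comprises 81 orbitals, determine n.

n² = 81 ⇒ n = 9.

n = 9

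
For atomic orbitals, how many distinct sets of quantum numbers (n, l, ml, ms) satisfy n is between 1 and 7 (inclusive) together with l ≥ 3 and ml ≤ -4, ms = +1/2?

Treat each shell separately and count matching orbitals:
n=5 → 1; n=6 → 3; n=7 → 6.
Orbitals: 1 + 3 + 6 = 10. With ms fixed to +1/2 there is one state per orbital, so 10 states.

10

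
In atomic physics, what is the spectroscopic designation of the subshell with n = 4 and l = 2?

4d

l = 2 corresponds to the letter 'd', so the subshell is 4d.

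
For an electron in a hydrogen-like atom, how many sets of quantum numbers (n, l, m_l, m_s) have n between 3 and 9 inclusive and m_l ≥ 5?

Count contributing orbitals for each principal shell:
n=6 → 1; n=7 → 3; n=8 → 6; n=9 → 10.
Orbitals: 1 + 3 + 6 + 10 = 20. Including both spin states (m_s = ±1/2) gives 2 × 20 = 40 states.

40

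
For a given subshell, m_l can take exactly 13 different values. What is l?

m_l ranges over 2l+1 integers, so 2l+1 = 13 ⇒ l = 6.

l = 6 (i)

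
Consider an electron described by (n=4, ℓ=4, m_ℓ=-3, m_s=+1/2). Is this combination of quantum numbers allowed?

Not allowed

The orbital quantum number must satisfy 0 ≤ ℓ ≤ n−1. With n = 4 the allowed ℓ values are 0, 1, 2, 3, so ℓ = 4 is out of range.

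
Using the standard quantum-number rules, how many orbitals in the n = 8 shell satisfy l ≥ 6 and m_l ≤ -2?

11

Go through l = 0, …, 7 (the values permitted for n = 8).
Per l-value: l=6 → 5; l=7 → 6.
Total orbitals: 5 + 6 = 11.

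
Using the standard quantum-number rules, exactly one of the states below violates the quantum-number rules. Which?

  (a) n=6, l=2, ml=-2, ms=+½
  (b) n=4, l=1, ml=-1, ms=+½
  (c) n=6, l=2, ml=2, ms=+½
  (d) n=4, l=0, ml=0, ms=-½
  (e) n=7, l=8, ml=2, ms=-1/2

(e)

(e) has l = 8 ≥ n = 7, violating 0 ≤ l ≤ n−1.
The remaining sets (a), (b), (c), (d) satisfy all four rules.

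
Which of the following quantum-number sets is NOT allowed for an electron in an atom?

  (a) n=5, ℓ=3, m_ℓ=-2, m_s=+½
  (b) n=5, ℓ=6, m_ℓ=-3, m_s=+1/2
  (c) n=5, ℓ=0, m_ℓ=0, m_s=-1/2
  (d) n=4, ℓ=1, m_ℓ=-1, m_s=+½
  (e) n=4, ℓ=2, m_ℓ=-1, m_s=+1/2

(b) has ℓ = 6 ≥ n = 5, violating 0 ≤ ℓ ≤ n−1.
The remaining sets (a), (c), (d), (e) satisfy all four rules.

(b)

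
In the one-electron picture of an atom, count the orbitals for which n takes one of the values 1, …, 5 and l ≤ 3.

Go shell by shell, enumerating (l, m_l) with l ≤ 3:
n=1 → 1; n=2 → 4; n=3 → 9; n=4 → 16; n=5 → 16.
Total orbitals: 1 + 4 + 9 + 16 + 16 = 46.

46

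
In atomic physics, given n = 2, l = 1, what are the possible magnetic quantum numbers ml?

ml takes every integer from −l to +l. With l = 1 that gives the 3 values -1, 0, 1.

-1, 0, 1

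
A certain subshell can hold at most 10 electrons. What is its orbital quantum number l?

l = 2

2(2l+1) = 10 ⇒ 2l+1 = 5 ⇒ l = 2.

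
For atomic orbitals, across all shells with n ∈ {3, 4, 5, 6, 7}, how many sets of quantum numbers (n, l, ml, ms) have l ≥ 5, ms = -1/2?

Treat each shell separately and count matching orbitals:
n=6 → 11; n=7 → 24.
Orbitals: 11 + 24 = 35. With ms fixed to -1/2 there is one state per orbital, so 35 states.

35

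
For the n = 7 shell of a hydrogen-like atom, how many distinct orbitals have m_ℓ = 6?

1

With n = 7 the allowed ℓ are 0, 1, …, 6.
The (ℓ, m_ℓ) pairs meeting m_ℓ = 6 give: ℓ=6 → 1.
Total orbitals: 1.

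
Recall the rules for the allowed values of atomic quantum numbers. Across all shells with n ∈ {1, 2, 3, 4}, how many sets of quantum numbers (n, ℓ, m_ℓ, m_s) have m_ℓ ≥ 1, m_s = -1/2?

10

Count contributing orbitals for each principal shell:
n=2 → 1; n=3 → 3; n=4 → 6.
Orbitals: 1 + 3 + 6 = 10. With m_s fixed to -1/2 there is one state per orbital, so 10 states.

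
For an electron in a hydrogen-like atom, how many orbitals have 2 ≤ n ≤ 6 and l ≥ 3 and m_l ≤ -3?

Go shell by shell, enumerating (l, m_l) with l ≥ 3 and m_l ≤ -3:
n=4 → 1; n=5 → 3; n=6 → 6.
Total orbitals: 1 + 3 + 6 = 10.

10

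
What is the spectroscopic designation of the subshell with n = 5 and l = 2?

5d

l = 2 corresponds to the letter 'd', so the subshell is 5d.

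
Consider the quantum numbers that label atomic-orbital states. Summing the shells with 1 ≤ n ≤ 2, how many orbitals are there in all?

Shell n has n² orbitals: 1²=1 + 2²=4 = 5 orbitals.

5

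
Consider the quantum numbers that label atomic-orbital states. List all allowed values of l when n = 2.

l is an integer with 0 ≤ l ≤ n−1, so for n = 2: l = 0, 1.

0, 1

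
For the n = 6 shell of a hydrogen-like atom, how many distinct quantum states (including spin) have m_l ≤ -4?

The n = 6 shell has l = 0 through 5; check each.
Contributions: l=4 → 1; l=5 → 2.
Orbitals: 1 + 2 = 3. Each orbital carries two spin states, so 3 × 2 = 6 states.

6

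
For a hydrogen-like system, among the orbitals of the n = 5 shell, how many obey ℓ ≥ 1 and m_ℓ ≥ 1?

10

Go through ℓ = 0, …, 4 (the values permitted for n = 5).
The (ℓ, m_ℓ) pairs meeting ℓ ≥ 1 and m_ℓ ≥ 1 give: ℓ=1 → 1; ℓ=2 → 2; ℓ=3 → 3; ℓ=4 → 4.
Total orbitals: 1 + 2 + 3 + 4 = 10.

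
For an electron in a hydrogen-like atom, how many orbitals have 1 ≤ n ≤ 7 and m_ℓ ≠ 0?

112

For each n in the range, tally the orbitals obeying m_ℓ ≠ 0:
n=2 → 2; n=3 → 6; n=4 → 12; n=5 → 20; n=6 → 30; n=7 → 42.
Total orbitals: 2 + 6 + 12 + 20 + 30 + 42 = 112.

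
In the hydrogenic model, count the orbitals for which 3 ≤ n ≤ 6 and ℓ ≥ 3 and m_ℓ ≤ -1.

22

Go shell by shell, enumerating (ℓ, m_ℓ) with ℓ ≥ 3 and m_ℓ ≤ -1:
n=4 → 3; n=5 → 7; n=6 → 12.
Total orbitals: 3 + 7 + 12 = 22.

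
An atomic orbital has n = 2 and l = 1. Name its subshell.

2p

l = 1 corresponds to the letter 'p', so the subshell is 2p.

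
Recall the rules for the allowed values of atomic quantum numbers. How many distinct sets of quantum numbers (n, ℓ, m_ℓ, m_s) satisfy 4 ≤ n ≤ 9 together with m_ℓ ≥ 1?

For each n in the range, tally the orbitals obeying m_ℓ ≥ 1:
n=4 → 6; n=5 → 10; n=6 → 15; n=7 → 21; n=8 → 28; n=9 → 36.
Orbitals: 6 + 10 + 15 + 21 + 28 + 36 = 116. Including both spin states (m_s = ±1/2) gives 2 × 116 = 232 states.

232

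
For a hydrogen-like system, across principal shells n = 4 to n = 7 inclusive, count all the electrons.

Shell n has n² orbitals: 4²=16 + 5²=25 + 6²=36 + 7²=49 = 126 orbitals.
Two spin states per orbital: 2 × 126 = 252 electrons.

252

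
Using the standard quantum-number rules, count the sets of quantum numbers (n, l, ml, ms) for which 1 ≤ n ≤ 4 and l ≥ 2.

34

Count contributing orbitals for each principal shell:
n=3 → 5; n=4 → 12.
Orbitals: 5 + 12 = 17. Including both spin states (ms = ±1/2) gives 2 × 17 = 34 states.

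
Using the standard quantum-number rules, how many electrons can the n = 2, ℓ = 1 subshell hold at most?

6

A subshell with ℓ = 1 has 2ℓ+1 = 3 orbitals, each holding 2 electrons (spin ±1/2), so 3 × 2 = 6.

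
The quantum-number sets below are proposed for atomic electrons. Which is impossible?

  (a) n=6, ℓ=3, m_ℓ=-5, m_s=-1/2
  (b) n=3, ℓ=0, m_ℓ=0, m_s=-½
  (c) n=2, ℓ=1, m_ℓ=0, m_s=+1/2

(a)

(a) has |m_ℓ| = 5 > ℓ = 3, violating −ℓ ≤ m_ℓ ≤ ℓ.
The remaining sets (b), (c) satisfy all four rules.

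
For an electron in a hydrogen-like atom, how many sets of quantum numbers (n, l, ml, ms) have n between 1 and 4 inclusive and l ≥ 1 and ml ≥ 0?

Per-shell orbital counts meeting the constraint:
n=2 → 2; n=3 → 5; n=4 → 9.
Orbitals: 2 + 5 + 9 = 16. Including both spin states (ms = ±1/2) gives 2 × 16 = 32 states.

32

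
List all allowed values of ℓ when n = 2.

0, 1

ℓ is an integer with 0 ≤ ℓ ≤ n−1, so for n = 2: ℓ = 0, 1.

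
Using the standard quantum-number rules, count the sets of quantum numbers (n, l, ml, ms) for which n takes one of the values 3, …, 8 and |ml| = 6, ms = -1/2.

6

Treat each shell separately and count matching orbitals:
n=7 → 2; n=8 → 4.
Orbitals: 2 + 4 = 6. With ms fixed to -1/2 there is one state per orbital, so 6 states.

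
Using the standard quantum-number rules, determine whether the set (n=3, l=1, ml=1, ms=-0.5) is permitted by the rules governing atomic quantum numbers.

Allowed

n = 3 is a positive integer. l = 1 satisfies 0 ≤ l ≤ n−1 = 2. ml = 1 lies in the range −l … +l (here −1 … 1). ms = -1/2 is one of ±1/2.
All four constraints are satisfied.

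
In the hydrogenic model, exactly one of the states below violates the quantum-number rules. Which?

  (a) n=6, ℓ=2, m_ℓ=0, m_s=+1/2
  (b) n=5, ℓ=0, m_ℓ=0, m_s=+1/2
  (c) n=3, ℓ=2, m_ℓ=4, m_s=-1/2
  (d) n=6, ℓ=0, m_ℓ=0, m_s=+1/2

(c) has |m_ℓ| = 4 > ℓ = 2, violating −ℓ ≤ m_ℓ ≤ ℓ.
The remaining sets (a), (b), (d) satisfy all four rules.

(c)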